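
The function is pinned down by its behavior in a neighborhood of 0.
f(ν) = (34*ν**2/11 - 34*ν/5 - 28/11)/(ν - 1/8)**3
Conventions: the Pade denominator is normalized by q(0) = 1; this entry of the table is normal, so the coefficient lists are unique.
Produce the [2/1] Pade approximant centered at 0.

The Pade approximant has numerator coefficients [14336/11, 4159429632/245795, 183538107392/1720565]; denominator coefficients [1, -428168/31283].

Taylor coefficients needed (expand at 0): a_0 = 14336/11, a_1 = 1911808/55, a_2 = 32033792/55, a_3 = 438444032/55.
Write the denominator as Q(ν) = 1 + q1*ν. Requiring Q*f - P = O(ν^4) with deg P <= 2 kills the coefficients of ν^3..ν^3 in Q*f:
  ν^3: a_3 + q1*a_2 = 0, i.e. 438444032/55 + (32033792/55)*q1 = 0.
Solving this linear system: q1 = -428168/31283.
The numerator is Q*f truncated at degree 2: P0 = a_0 = 14336/11; P1 = a_1 + q1*a_0 = 4159429632/245795; P2 = a_2 + q1*a_1 = 183538107392/1720565.


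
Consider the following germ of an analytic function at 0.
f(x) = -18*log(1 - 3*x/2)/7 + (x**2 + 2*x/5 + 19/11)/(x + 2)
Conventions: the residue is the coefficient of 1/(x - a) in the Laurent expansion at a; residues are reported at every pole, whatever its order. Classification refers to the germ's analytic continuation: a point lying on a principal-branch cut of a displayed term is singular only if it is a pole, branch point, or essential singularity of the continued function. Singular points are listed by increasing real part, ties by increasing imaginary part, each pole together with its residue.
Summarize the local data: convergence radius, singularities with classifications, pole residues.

Denominator factor (x + 2): pole of order 1 at -2, modulus 2.
Branch term (-18/7)*log(1 - x/(2/3)): its argument vanishes at x = 2/3, a logarithmic branch point, modulus 2/3.
The radius of convergence is the smallest modulus among the singular points: 2/3.
The branch term is analytic at -2 and contributes nothing to the residue; only the rational part matters.
At the order-1 pole -2 set g(x) = (x - (-2))*(rational part) = x**2 + 2*x/5 + 19/11.
Simple pole: residue = g(a) at a = -2, which is 271/55.
List the singular points by increasing real part (a conjugate pair: the negative imaginary part first).

Radius of convergence at 0: 2/3.
At -2: a pole of order 1; residue 271/55.
At 2/3: a logarithmic branch point.


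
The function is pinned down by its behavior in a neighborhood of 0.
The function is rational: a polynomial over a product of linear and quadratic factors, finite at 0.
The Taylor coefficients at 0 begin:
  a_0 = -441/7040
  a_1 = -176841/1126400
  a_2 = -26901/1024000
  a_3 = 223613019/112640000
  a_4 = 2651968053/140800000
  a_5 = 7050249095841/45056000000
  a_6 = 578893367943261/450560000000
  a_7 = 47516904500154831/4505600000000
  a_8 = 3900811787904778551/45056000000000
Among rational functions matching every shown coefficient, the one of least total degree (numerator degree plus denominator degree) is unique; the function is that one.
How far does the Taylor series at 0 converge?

The radius of convergence is -9/2 + (1/6)*sqrt(769).

No rational of total degree below 7 reproduces all 9 coefficients; solving the [1/6] Pade equations on them gives f(v) = (1/11 - 25*v/32)/((v**2 - 12*v/7 + 8/7)**2*(v**2 + 9*v - 10/9)), whose expansion matches every shown term.
Denominator factor (v**2 - 12*v/7 + 8/7)^2: discriminant -80/49, complex-conjugate roots (6/7) + ((2/7)*sqrt(5))*i and (6/7) - ((2/7)*sqrt(5))*i; poles of order 2, moduli (2/7)*sqrt(14) and (2/7)*sqrt(14).
Denominator factor (v**2 + 9*v - 10/9): discriminant 769/9, real irrational roots -9/2 + (1/6)*sqrt(769) and -9/2 - (1/6)*sqrt(769); poles of order 1, moduli -9/2 + (1/6)*sqrt(769) and 9/2 + (1/6)*sqrt(769).
The radius of convergence is the smallest modulus among the singular points: -9/2 + (1/6)*sqrt(769).


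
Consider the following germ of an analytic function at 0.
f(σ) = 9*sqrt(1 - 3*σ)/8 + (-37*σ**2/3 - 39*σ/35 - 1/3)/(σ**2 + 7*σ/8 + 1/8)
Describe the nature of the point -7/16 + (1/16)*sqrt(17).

The denominator factor σ**2 + 7*σ/8 + 1/8 vanishes at -7/16 + (1/16)*sqrt(17) and appears to the power 1; the numerator there equals -5809/1920 + (8129/13440)*sqrt(17), nonzero, and no other factor vanishes.
The branch terms are analytic at this point.
Hence a pole whose order is the multiplicity, 1.

The point is a pole of order 1.


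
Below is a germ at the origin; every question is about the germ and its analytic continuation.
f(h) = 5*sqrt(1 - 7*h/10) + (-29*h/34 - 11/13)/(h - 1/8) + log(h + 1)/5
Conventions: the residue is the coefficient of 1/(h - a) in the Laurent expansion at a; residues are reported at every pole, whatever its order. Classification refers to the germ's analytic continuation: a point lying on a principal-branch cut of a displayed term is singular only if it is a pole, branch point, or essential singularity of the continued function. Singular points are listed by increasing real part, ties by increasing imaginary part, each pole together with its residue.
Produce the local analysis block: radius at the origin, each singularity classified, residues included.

Radius of convergence at 0: 1/8.
At -1: a logarithmic branch point.
At 1/8: a pole of order 1; residue -3369/3536.
At 10/7: an algebraic (square-root) branch point.

Denominator factor (h - 1/8): pole of order 1 at 1/8, modulus 1/8.
Branch term (5)*sqrt(1 - h/(10/7)): its argument vanishes at h = 10/7, a square-root branch point, modulus 10/7.
Branch term (1/5)*log(1 - h/(-1)): its argument vanishes at h = -1, a logarithmic branch point, modulus 1.
The radius of convergence is the smallest modulus among the singular points: 1/8.
The branch terms are analytic at 1/8 and contribute nothing to the residue; only the rational part matters.
At the order-1 pole 1/8 set g(h) = (h - (1/8))*(rational part) = -29*h/34 - 11/13.
Simple pole: residue = g(a) at a = 1/8, which is -3369/3536.
List the singular points by increasing real part (a conjugate pair: the negative imaginary part first).


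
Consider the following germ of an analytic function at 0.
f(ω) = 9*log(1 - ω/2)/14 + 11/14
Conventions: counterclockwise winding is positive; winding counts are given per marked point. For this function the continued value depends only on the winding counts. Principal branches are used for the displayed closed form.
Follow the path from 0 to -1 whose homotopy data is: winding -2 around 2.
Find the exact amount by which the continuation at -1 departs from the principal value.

Continued minus principal equals -(18/7)*pi*i.

The rational part is single-valued and drops out of the difference; each branch term changes only by its own monodromy.
(9/14)*log(1 - ω/(2)): each positive loop around 2 adds 2*pi*i to the log, so winding -2 contributes (9/14)*(-2)*2*pi*i = -(18/7)*pi*i.
Summing the contributions at ω = -1 gives -(18/7)*pi*i.


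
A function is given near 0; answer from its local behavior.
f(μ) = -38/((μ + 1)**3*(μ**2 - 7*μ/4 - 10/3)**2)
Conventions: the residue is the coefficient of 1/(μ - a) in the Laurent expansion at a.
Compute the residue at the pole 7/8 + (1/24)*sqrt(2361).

The residue is 17080848/2401 - (217724792400/1487104969)*sqrt(2361).


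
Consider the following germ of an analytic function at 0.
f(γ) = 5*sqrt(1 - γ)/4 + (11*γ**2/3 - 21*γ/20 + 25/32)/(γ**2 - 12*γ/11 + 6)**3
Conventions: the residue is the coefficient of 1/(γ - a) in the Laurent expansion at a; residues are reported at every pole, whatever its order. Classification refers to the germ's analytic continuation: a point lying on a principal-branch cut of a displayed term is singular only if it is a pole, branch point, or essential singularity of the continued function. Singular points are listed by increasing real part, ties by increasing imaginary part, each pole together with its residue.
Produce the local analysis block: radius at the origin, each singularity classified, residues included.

Radius of convergence at 0: 1.
At (6/11) - ((1/11)*sqrt(690))*i: a pole of order 3; residue ((639240701/840983040000)*sqrt(690))*i.
At (6/11) + ((1/11)*sqrt(690))*i: a pole of order 3; residue -((639240701/840983040000)*sqrt(690))*i.
At 1: an algebraic (square-root) branch point.


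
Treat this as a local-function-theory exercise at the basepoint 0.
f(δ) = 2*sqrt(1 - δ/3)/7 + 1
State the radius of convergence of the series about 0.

The radius of convergence is 3.

Branch term (2/7)*sqrt(1 - δ/(3)): its argument vanishes at δ = 3, a square-root branch point, modulus 3.
The radius of convergence is the smallest modulus among the singular points: 3.


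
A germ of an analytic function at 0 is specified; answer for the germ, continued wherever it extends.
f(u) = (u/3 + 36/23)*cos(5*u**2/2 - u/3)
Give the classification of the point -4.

The point is a regular point.

There is no denominator, hence no pole anywhere.
The factor cos(5*u**2/2 - u/3) is entire.
So the germ continues analytically to -4.


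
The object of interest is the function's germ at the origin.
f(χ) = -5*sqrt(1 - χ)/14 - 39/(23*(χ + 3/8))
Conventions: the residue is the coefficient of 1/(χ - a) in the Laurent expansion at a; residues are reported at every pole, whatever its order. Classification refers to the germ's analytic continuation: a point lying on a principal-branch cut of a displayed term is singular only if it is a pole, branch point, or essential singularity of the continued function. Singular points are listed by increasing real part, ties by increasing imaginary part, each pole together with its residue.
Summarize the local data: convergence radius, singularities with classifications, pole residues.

Denominator factor (χ + 3/8): pole of order 1 at -3/8, modulus 3/8.
Branch term (-5/14)*sqrt(1 - χ/(1)): its argument vanishes at χ = 1, a square-root branch point, modulus 1.
The radius of convergence is the smallest modulus among the singular points: 3/8.
The branch term is analytic at -3/8 and contributes nothing to the residue; only the rational part matters.
At the order-1 pole -3/8 set g(χ) = (χ - (-3/8))*(rational part) = -39/23.
Simple pole: residue = g(a) at a = -3/8, which is -39/23.
List the singular points by increasing real part (a conjugate pair: the negative imaginary part first).

Radius of convergence at 0: 3/8.
At -3/8: a pole of order 1; residue -39/23.
At 1: an algebraic (square-root) branch point.


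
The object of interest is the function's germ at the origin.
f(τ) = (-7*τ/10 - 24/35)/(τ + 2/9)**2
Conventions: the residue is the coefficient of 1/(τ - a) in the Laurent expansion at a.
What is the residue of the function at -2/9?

The residue is -7/10.

At the order-2 pole -2/9 set g(τ) = (τ - (-2/9))^2*f(τ) = -7*τ/10 - 24/35.
Order-2 pole: residue = g'(a); g'(-2/9) = -7/10, so the residue is -7/10.


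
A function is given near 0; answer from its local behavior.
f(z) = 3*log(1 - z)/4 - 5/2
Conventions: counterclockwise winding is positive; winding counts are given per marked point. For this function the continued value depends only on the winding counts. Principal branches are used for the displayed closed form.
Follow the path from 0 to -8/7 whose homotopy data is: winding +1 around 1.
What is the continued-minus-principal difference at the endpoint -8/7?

Continued minus principal equals (3/2)*pi*i.

The rational part is single-valued and drops out of the difference; each branch term changes only by its own monodromy.
(3/4)*log(1 - z/(1)): each positive loop around 1 adds 2*pi*i to the log, so winding +1 contributes (3/4)*(1)*2*pi*i = (3/2)*pi*i.
Summing the contributions at z = -8/7 gives (3/2)*pi*i.


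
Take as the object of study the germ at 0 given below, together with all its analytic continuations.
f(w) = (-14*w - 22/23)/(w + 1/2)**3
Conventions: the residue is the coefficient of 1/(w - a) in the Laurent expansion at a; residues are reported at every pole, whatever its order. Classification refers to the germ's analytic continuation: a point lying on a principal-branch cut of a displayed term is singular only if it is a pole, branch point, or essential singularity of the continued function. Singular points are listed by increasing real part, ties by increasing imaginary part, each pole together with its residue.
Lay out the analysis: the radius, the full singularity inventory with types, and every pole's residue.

Denominator factor (w + 1/2)^3: pole of order 3 at -1/2, modulus 1/2.
The radius of convergence is the smallest modulus among the singular points: 1/2.
At the order-3 pole -1/2 set g(w) = (w - (-1/2))^3*f(w) = -14*w - 22/23.
Order-3 pole: residue = g''(a)/2; g''(-1/2) = 0, so the residue is 0.

Radius of convergence at 0: 1/2.
At -1/2: a pole of order 3; residue 0.


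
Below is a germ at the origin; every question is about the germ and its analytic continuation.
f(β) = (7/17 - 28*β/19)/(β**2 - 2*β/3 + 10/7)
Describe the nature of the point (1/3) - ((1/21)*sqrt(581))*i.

The point is a pole of order 1.

The denominator factor β**2 - 2*β/3 + 10/7 vanishes at (1/3) - ((1/21)*sqrt(581))*i and appears to the power 1; the numerator there equals (-77/969) + ((4/57)*sqrt(581))*i, nonzero, and no other factor vanishes.
Hence a pole whose order is the multiplicity, 1.


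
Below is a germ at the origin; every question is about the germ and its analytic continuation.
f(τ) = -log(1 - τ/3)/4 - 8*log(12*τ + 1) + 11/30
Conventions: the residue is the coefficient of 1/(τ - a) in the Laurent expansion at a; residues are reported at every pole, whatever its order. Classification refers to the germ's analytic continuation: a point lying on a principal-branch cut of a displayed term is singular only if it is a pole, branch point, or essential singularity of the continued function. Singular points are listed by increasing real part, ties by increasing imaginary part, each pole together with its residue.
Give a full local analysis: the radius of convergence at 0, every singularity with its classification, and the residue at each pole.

Radius of convergence at 0: 1/12.
At -1/12: a logarithmic branch point.
At 3: a logarithmic branch point.

Branch term (-1/4)*log(1 - τ/(3)): its argument vanishes at τ = 3, a logarithmic branch point, modulus 3.
Branch term (-8)*log(1 - τ/(-1/12)): its argument vanishes at τ = -1/12, a logarithmic branch point, modulus 1/12.
The radius of convergence is the smallest modulus among the singular points: 1/12.
List the singular points by increasing real part (a conjugate pair: the negative imaginary part first).


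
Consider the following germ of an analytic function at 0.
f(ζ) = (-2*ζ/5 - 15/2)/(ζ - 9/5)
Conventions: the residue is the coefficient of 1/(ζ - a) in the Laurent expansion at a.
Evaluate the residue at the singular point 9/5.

The residue is -411/50.

At the order-1 pole 9/5 set g(ζ) = (ζ - (9/5))*f(ζ) = -2*ζ/5 - 15/2.
Simple pole: residue = g(a) at a = 9/5, which is -411/50.


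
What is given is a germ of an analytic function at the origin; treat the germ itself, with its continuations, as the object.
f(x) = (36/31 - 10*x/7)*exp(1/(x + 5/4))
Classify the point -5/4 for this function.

The point is an essential singularity.

The exponent 1/(x - (-5/4)) has a pole at -5/4, so exp(1/(x - (-5/4))) takes every nonzero value near it: an essential singularity (not a pole of any order).


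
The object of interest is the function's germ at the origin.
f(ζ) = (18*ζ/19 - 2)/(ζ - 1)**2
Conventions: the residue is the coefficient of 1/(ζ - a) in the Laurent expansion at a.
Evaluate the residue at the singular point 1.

The residue is 18/19.

At the order-2 pole 1 set g(ζ) = (ζ - (1))^2*f(ζ) = 18*ζ/19 - 2.
Order-2 pole: residue = g'(a); g'(1) = 18/19, so the residue is 18/19.


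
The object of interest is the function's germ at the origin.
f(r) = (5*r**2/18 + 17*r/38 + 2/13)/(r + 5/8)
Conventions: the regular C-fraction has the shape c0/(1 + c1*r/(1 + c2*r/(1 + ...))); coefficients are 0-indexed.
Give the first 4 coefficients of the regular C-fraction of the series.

The regular C-fraction coefficients are [16/65, -497/380, 519233/339948, 35442980/178656093].

Taylor coefficients (expand at 0): a_0 = 16/65, a_1 = 1988/6175, a_2 = -19636/277875, a_3 = 157088/1389375.
c0 = a_0 = 16/65. Peel one level at a time: if S = 1 + c*r/S' with S'(0) = 1, then c is the r-coefficient of S and S' = c*r/(S - 1).
S_1 = c0/f = 1 + (-497/380)*r + (519233/259920)*r^2 + ...; c1 = -497/380.
S_2 = c1*r/(S_1 - 1) = 1 + (519233/339948)*r + (-6062615/20007729)*r^2 + ...; c2 = 519233/339948.
S_3 = c2*r/(S_2 - 1) = 1 + (35442980/178656093)*r + ...; c3 = 35442980/178656093.


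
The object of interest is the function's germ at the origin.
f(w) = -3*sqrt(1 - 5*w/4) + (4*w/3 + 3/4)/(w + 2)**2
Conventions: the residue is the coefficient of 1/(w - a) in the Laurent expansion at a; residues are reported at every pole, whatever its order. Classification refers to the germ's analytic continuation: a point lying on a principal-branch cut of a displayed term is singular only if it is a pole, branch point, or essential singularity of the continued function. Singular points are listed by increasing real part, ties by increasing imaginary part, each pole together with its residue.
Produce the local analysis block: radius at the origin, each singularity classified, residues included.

Radius of convergence at 0: 4/5.
At -2: a pole of order 2; residue 4/3.
At 4/5: an algebraic (square-root) branch point.

Denominator factor (w + 2)^2: pole of order 2 at -2, modulus 2.
Branch term (-3)*sqrt(1 - w/(4/5)): its argument vanishes at w = 4/5, a square-root branch point, modulus 4/5.
The radius of convergence is the smallest modulus among the singular points: 4/5.
The branch term is analytic at -2 and contributes nothing to the residue; only the rational part matters.
At the order-2 pole -2 set g(w) = (w - (-2))^2*(rational part) = 4*w/3 + 3/4.
Order-2 pole: residue = g'(a); g'(-2) = 4/3, so the residue is 4/3.
List the singular points by increasing real part (a conjugate pair: the negative imaginary part first).


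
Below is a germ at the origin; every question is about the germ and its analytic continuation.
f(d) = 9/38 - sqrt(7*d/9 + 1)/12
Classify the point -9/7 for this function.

The point is an algebraic (square-root) branch point.

The term (-1/12)*sqrt(1 - d/(-9/7)) has argument 1 - -9/7/(-9/7) = 0 at -9/7: a square-root (algebraic, two-sheeted) branch point; the remaining terms are analytic or single-valued there.


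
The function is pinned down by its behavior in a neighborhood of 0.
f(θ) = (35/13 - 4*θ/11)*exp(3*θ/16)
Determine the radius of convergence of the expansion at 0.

The factor exp(3*θ/16) is entire and contributes no finite singular point.
The polynomial part has no poles.
No finite singular points: the Taylor series at 0 converges everywhere.

The radius of convergence is infinite.


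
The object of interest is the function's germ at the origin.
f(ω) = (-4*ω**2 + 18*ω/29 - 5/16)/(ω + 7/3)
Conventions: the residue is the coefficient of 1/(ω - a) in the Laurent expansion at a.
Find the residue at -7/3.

The residue is -98297/4176.

At the order-1 pole -7/3 set g(ω) = (ω - (-7/3))*f(ω) = -4*ω**2 + 18*ω/29 - 5/16.
Simple pole: residue = g(a) at a = -7/3, which is -98297/4176.


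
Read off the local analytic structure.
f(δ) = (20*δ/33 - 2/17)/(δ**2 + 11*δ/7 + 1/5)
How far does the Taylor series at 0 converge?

Denominator factor (δ**2 + 11*δ/7 + 1/5): discriminant 409/245, real irrational roots -11/14 + (1/70)*sqrt(2045) and -11/14 - (1/70)*sqrt(2045); poles of order 1, moduli 11/14 - (1/70)*sqrt(2045) and 11/14 + (1/70)*sqrt(2045).
The radius of convergence is the smallest modulus among the singular points: 11/14 - (1/70)*sqrt(2045).

The radius of convergence is 11/14 - (1/70)*sqrt(2045).


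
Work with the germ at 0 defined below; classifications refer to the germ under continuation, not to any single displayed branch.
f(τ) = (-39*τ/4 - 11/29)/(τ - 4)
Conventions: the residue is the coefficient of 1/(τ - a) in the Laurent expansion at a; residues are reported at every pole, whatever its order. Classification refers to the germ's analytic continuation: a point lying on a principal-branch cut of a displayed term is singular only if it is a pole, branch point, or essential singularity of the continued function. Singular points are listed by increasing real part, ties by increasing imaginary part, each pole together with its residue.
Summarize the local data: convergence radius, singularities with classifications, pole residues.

Radius of convergence at 0: 4.
At 4: a pole of order 1; residue -1142/29.

Denominator factor (τ - 4): pole of order 1 at 4, modulus 4.
The radius of convergence is the smallest modulus among the singular points: 4.
At the order-1 pole 4 set g(τ) = (τ - (4))*f(τ) = -39*τ/4 - 11/29.
Simple pole: residue = g(a) at a = 4, which is -1142/29.


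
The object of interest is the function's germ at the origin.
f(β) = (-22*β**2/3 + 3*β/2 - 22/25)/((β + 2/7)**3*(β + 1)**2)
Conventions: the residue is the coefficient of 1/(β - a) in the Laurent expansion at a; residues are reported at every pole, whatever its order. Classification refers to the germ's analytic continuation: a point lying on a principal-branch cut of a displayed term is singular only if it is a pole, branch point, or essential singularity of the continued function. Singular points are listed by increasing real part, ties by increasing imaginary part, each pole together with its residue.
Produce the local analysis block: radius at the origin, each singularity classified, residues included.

Radius of convergence at 0: 2/7.
At -1: a pole of order 2; residue 3167948/46875.
At -2/7: a pole of order 3; residue -3167948/46875.

Denominator factor (β + 2/7)^3: pole of order 3 at -2/7, modulus 2/7.
Denominator factor (β + 1)^2: pole of order 2 at -1, modulus 1.
The radius of convergence is the smallest modulus among the singular points: 2/7.
At the order-2 pole -1 set g(β) = (β - (-1))^2*f(β) = (-22*β**2/3 + 3*β/2 - 22/25)/(β + 2/7)**3.
Order-2 pole: residue = g'(a); g'(-1) = 3167948/46875, so the residue is 3167948/46875.
At the order-3 pole -2/7 set g(β) = (β - (-2/7))^3*f(β) = (-22*β**2/3 + 3*β/2 - 22/25)/(β + 1)**2.
Order-3 pole: residue = g''(a)/2; g''(-2/7) = -6335896/46875, so the residue is -3167948/46875.
List the singular points by increasing real part (a conjugate pair: the negative imaginary part first).


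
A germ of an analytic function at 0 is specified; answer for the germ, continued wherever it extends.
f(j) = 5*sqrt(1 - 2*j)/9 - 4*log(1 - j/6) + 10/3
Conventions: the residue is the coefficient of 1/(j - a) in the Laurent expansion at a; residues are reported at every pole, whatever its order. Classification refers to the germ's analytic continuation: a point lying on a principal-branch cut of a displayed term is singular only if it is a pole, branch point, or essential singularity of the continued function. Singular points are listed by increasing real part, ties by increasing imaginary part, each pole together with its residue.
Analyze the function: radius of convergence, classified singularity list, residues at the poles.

Branch term (-4)*log(1 - j/(6)): its argument vanishes at j = 6, a logarithmic branch point, modulus 6.
Branch term (5/9)*sqrt(1 - j/(1/2)): its argument vanishes at j = 1/2, a square-root branch point, modulus 1/2.
The radius of convergence is the smallest modulus among the singular points: 1/2.
List the singular points by increasing real part (a conjugate pair: the negative imaginary part first).

Radius of convergence at 0: 1/2.
At 1/2: an algebraic (square-root) branch point.
At 6: a logarithmic branch point.


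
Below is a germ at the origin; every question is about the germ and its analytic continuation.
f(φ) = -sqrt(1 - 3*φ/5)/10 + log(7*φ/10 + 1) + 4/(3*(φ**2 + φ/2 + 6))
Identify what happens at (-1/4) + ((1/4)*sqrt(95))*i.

The denominator factor φ**2 + φ/2 + 6 vanishes at (-1/4) + ((1/4)*sqrt(95))*i and appears to the power 1; the numerator there equals 4/3, nonzero, and no other factor vanishes.
The branch terms are analytic at this point.
Hence a pole whose order is the multiplicity, 1.

The point is a pole of order 1.


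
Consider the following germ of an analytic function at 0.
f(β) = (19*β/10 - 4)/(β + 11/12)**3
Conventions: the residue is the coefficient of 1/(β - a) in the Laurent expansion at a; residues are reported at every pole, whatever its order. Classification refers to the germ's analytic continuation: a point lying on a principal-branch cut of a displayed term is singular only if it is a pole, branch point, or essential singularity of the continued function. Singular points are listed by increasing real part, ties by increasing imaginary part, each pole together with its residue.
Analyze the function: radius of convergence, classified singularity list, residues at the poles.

Radius of convergence at 0: 11/12.
At -11/12: a pole of order 3; residue 0.

Denominator factor (β + 11/12)^3: pole of order 3 at -11/12, modulus 11/12.
The radius of convergence is the smallest modulus among the singular points: 11/12.
At the order-3 pole -11/12 set g(β) = (β - (-11/12))^3*f(β) = 19*β/10 - 4.
Order-3 pole: residue = g''(a)/2; g''(-11/12) = 0, so the residue is 0.


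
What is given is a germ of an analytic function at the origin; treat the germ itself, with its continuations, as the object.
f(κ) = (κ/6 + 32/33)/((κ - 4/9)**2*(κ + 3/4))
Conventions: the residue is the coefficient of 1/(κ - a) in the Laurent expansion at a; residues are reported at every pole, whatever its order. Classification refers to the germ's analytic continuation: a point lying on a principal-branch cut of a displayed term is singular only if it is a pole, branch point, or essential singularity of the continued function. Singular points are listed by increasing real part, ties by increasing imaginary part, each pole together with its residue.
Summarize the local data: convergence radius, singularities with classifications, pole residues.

Denominator factor (κ - 4/9)^2: pole of order 2 at 4/9, modulus 4/9.
Denominator factor (κ + 3/4): pole of order 1 at -3/4, modulus 3/4.
The radius of convergence is the smallest modulus among the singular points: 4/9.
At the order-1 pole -3/4 set g(κ) = (κ - (-3/4))*f(κ) = (κ/6 + 32/33)/(κ - 4/9)**2.
Simple pole: residue = g(a) at a = -3/4, which is 12042/20339.
At the order-2 pole 4/9 set g(κ) = (κ - (4/9))^2*f(κ) = (κ/6 + 32/33)/(κ + 3/4).
Order-2 pole: residue = g'(a); g'(4/9) = -12042/20339, so the residue is -12042/20339.
List the singular points by increasing real part (a conjugate pair: the negative imaginary part first).

Radius of convergence at 0: 4/9.
At -3/4: a pole of order 1; residue 12042/20339.
At 4/9: a pole of order 2; residue -12042/20339.


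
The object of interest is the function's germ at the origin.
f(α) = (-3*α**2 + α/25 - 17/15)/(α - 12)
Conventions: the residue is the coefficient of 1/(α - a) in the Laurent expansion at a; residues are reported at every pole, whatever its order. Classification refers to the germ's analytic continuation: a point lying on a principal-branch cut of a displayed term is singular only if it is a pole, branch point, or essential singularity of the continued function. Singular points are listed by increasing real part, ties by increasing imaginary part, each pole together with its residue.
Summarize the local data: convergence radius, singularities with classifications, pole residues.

Radius of convergence at 0: 12.
At 12: a pole of order 1; residue -32449/75.

Denominator factor (α - 12): pole of order 1 at 12, modulus 12.
The radius of convergence is the smallest modulus among the singular points: 12.
At the order-1 pole 12 set g(α) = (α - (12))*f(α) = -3*α**2 + α/25 - 17/15.
Simple pole: residue = g(a) at a = 12, which is -32449/75.


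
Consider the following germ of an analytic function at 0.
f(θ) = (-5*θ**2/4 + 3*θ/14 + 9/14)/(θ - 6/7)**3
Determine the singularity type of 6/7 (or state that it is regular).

The point is a pole of order 3.

The denominator factor θ - 6/7 vanishes at 6/7 and appears to the power 3; the numerator there equals -9/98, nonzero, and no other factor vanishes.
Hence a pole whose order is the multiplicity, 3.


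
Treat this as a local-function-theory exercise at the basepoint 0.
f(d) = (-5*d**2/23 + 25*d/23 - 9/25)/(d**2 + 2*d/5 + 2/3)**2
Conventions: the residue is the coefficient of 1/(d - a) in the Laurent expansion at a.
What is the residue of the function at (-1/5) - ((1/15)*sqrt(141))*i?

The factor d**2 + 2*d/5 + 2/3 splits as (d - a)(d - a') with a = (-1/5) - ((1/15)*sqrt(141))*i, a' = (-1/5) + ((1/15)*sqrt(141))*i. At the order-2 pole a set g(d) = (d - a)^2*f(d) = [-5*d**2/23 + 25*d/23 - 9/25] / (d - a')^2.
Order-2 pole: residue = g'(a); g'((-1/5) - ((1/15)*sqrt(141))*i) = -((3115/101614)*sqrt(141))*i, so the residue is -((3115/101614)*sqrt(141))*i.

The residue is -((3115/101614)*sqrt(141))*i.


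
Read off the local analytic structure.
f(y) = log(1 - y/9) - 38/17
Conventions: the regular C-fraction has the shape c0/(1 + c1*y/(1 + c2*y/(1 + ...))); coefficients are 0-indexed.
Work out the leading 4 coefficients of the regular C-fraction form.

Taylor coefficients (expand at 0): a_0 = -38/17, a_1 = -1/9, a_2 = -1/162, a_3 = -1/2187.
c0 = a_0 = -38/17. Peel one level at a time: if S = 1 + c*y/S' with S'(0) = 1, then c is the y-coefficient of S and S' = c*y/(S - 1).
S_1 = c0/f = 1 + (-17/342)*y + (-17/58482)*y^2 + ...; c1 = -17/342.
S_2 = c1*y/(S_1 - 1) = 1 + (-1/171)*y + (-1/972)*y^2 + ...; c2 = -1/171.
S_3 = c2*y/(S_2 - 1) = 1 + (-19/108)*y + ...; c3 = -19/108.

The regular C-fraction coefficients are [-38/17, -17/342, -1/171, -19/108].


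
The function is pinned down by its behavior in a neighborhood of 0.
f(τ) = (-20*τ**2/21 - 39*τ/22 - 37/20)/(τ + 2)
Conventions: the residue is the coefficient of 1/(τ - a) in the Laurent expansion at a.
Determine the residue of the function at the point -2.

The residue is -9767/4620.

At the order-1 pole -2 set g(τ) = (τ - (-2))*f(τ) = -20*τ**2/21 - 39*τ/22 - 37/20.
Simple pole: residue = g(a) at a = -2, which is -9767/4620.


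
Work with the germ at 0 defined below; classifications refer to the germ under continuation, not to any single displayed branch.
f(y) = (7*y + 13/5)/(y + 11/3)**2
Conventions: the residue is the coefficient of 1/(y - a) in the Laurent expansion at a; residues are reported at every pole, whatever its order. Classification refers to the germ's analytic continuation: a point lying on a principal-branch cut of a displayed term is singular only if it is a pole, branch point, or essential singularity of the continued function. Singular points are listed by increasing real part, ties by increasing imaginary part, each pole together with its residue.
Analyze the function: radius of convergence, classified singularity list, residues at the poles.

Denominator factor (y + 11/3)^2: pole of order 2 at -11/3, modulus 11/3.
The radius of convergence is the smallest modulus among the singular points: 11/3.
At the order-2 pole -11/3 set g(y) = (y - (-11/3))^2*f(y) = 7*y + 13/5.
Order-2 pole: residue = g'(a); g'(-11/3) = 7, so the residue is 7.

Radius of convergence at 0: 11/3.
At -11/3: a pole of order 2; residue 7.


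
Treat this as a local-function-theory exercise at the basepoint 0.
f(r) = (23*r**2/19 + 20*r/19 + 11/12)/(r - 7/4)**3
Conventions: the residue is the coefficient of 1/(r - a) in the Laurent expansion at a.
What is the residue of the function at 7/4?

The residue is 23/19.

At the order-3 pole 7/4 set g(r) = (r - (7/4))^3*f(r) = 23*r**2/19 + 20*r/19 + 11/12.
Order-3 pole: residue = g''(a)/2; g''(7/4) = 46/19, so the residue is 23/19.


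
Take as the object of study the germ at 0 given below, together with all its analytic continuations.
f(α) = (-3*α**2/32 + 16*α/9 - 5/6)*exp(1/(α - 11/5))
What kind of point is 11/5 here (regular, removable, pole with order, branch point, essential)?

The point is an essential singularity.

The exponent 1/(α - (11/5)) has a pole at 11/5, so exp(1/(α - (11/5))) takes every nonzero value near it: an essential singularity (not a pole of any order).


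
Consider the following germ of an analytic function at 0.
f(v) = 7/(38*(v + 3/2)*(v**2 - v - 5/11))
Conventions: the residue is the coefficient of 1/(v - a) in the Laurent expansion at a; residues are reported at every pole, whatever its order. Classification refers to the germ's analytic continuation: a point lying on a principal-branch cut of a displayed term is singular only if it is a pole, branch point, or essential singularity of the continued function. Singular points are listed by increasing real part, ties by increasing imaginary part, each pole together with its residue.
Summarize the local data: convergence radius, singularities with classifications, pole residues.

Radius of convergence at 0: -1/2 + (1/22)*sqrt(341).
At -3/2: a pole of order 1; residue 154/2755.
At 1/2 - (1/22)*sqrt(341): a pole of order 1; residue -77/2755 - (308/85405)*sqrt(341).
At 1/2 + (1/22)*sqrt(341): a pole of order 1; residue -77/2755 + (308/85405)*sqrt(341).

Denominator factor (v**2 - v - 5/11): discriminant 31/11, real irrational roots 1/2 + (1/22)*sqrt(341) and 1/2 - (1/22)*sqrt(341); poles of order 1, moduli 1/2 + (1/22)*sqrt(341) and -1/2 + (1/22)*sqrt(341).
Denominator factor (v + 3/2): pole of order 1 at -3/2, modulus 3/2.
The radius of convergence is the smallest modulus among the singular points: -1/2 + (1/22)*sqrt(341).
At the order-1 pole -3/2 set g(v) = (v - (-3/2))*f(v) = 7/(38*(v**2 - v - 5/11)).
Simple pole: residue = g(a) at a = -3/2, which is 154/2755.
The factor v**2 - v - 5/11 splits as (v - a)(v - a') with a = 1/2 - (1/22)*sqrt(341), a' = 1/2 + (1/22)*sqrt(341). At the order-1 pole a set g(v) = (v - a)*f(v) = [7/(38*(v + 3/2))] / (v - a').
Simple pole: residue = g(a) at a = 1/2 - (1/22)*sqrt(341), which is -77/2755 - (308/85405)*sqrt(341).
The factor v**2 - v - 5/11 splits as (v - a)(v - a') with a = 1/2 + (1/22)*sqrt(341), a' = 1/2 - (1/22)*sqrt(341). At the order-1 pole a set g(v) = (v - a)*f(v) = [7/(38*(v + 3/2))] / (v - a').
Simple pole: residue = g(a) at a = 1/2 + (1/22)*sqrt(341), which is -77/2755 + (308/85405)*sqrt(341).
List the singular points by increasing real part (a conjugate pair: the negative imaginary part first).


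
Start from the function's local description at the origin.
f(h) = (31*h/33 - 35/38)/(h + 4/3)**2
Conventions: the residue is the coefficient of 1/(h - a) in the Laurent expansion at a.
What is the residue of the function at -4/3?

At the order-2 pole -4/3 set g(h) = (h - (-4/3))^2*f(h) = 31*h/33 - 35/38.
Order-2 pole: residue = g'(a); g'(-4/3) = 31/33, so the residue is 31/33.

The residue is 31/33.


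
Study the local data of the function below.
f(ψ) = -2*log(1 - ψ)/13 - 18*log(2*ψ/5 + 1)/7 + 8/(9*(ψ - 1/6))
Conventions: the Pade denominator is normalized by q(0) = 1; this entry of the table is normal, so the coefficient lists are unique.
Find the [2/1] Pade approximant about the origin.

Taylor coefficients needed (expand at 0): a_0 = -16/3, a_1 = -14958/455, a_2 = -436157/2275, a_3 = -39312122/34125.
Write the denominator as Q(ψ) = 1 + q1*ψ. Requiring Q*f - P = O(ψ^4) with deg P <= 2 kills the coefficients of ψ^3..ψ^3 in Q*f:
  ψ^3: a_3 + q1*a_2 = 0, i.e. -39312122/34125 + (-436157/2275)*q1 = 0.
Solving this linear system: q1 = -39312122/6542355.
The numerator is Q*f truncated at degree 2: P0 = a_0 = -16/3; P1 = a_1 + q1*a_0 = -1477878022/1786062915; P2 = a_2 + q1*a_1 = 5777311643/992257175.

The Pade approximant has numerator coefficients [-16/3, -1477878022/1786062915, 5777311643/992257175]; denominator coefficients [1, -39312122/6542355].


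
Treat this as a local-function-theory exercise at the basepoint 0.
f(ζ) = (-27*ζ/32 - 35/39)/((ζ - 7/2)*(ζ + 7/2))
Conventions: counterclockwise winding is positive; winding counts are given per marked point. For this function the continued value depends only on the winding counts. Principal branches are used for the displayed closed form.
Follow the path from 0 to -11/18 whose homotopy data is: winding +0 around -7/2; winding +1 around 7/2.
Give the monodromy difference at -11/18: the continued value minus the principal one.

The function is rational, hence single-valued: continuing it around any pole returns the same value, so the difference is 0.

Continued minus principal equals 0.


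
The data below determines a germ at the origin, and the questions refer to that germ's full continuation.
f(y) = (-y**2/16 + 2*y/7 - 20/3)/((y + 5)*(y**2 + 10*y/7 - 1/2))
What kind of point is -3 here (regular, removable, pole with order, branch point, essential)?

The point is a regular point.

Denominator factors: y**2 + 10*y/7 - 1/2 = 59/14 at y = -3; y + 5 = 2 at y = -3 — none vanishes.
So the germ continues analytically to -3.


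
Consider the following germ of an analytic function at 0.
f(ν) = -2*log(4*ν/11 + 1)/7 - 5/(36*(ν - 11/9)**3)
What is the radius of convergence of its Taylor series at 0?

The radius of convergence is 11/9.

Denominator factor (ν - 11/9)^3: pole of order 3 at 11/9, modulus 11/9.
Branch term (-2/7)*log(1 - ν/(-11/4)): its argument vanishes at ν = -11/4, a logarithmic branch point, modulus 11/4.
The radius of convergence is the smallest modulus among the singular points: 11/9.


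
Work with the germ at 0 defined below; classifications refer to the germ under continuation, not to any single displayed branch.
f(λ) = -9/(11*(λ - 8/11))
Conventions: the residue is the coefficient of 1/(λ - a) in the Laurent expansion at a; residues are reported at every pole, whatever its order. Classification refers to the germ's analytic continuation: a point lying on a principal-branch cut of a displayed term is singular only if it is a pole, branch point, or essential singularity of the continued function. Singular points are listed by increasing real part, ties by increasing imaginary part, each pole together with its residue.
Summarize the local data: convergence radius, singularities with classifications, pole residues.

Radius of convergence at 0: 8/11.
At 8/11: a pole of order 1; residue -9/11.

Denominator factor (λ - 8/11): pole of order 1 at 8/11, modulus 8/11.
The radius of convergence is the smallest modulus among the singular points: 8/11.
At the order-1 pole 8/11 set g(λ) = (λ - (8/11))*f(λ) = -9/11.
Simple pole: residue = g(a) at a = 8/11, which is -9/11.


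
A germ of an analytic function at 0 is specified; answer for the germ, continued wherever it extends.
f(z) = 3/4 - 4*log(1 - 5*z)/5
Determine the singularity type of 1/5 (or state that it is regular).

The point is a logarithmic branch point.

The term (-4/5)*log(1 - z/(1/5)) has argument 1 - 1/5/(1/5) = 0 at 1/5: a logarithmic (infinitely-sheeted) branch point; the remaining terms are analytic or single-valued there.


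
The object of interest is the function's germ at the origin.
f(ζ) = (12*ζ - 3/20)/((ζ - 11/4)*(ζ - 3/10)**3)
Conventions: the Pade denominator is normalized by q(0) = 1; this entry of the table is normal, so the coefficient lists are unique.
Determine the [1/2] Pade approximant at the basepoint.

Taylor coefficients needed (expand at 0): a_0 = -200/99, a_1 = 153200/1089, a_2 = 55078400/35937, a_3 = 37653622400/3557763.
Write the denominator as Q(ζ) = 1 + q1*ζ + q2*ζ^2. Requiring Q*f - P = O(ζ^4) with deg P <= 1 kills the coefficients of ζ^2..ζ^3 in Q*f:
  ζ^2: a_2 + q1*a_1 + q2*a_0 = 0, i.e. 55078400/35937 + (153200/1089)*q1 + (-200/99)*q2 = 0.
  ζ^3: a_3 + q1*a_2 + q2*a_1 = 0, i.e. 37653622400/3557763 + (55078400/35937)*q1 + (153200/1089)*q2 = 0.
Solving this linear system: q1 = -9485548/916047, q2 = 3129560/83277.
The numerator is Q*f truncated at degree 1: P0 = a_0 = -200/99; P1 = a_1 + q1*a_0 = 1332286000/8244423.

The Pade approximant has numerator coefficients [-200/99, 1332286000/8244423]; denominator coefficients [1, -9485548/916047, 3129560/83277].


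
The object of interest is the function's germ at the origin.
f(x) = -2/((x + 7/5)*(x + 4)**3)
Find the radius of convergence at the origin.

The radius of convergence is 7/5.

Denominator factor (x + 7/5): pole of order 1 at -7/5, modulus 7/5.
Denominator factor (x + 4)^3: pole of order 3 at -4, modulus 4.
The radius of convergence is the smallest modulus among the singular points: 7/5.
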